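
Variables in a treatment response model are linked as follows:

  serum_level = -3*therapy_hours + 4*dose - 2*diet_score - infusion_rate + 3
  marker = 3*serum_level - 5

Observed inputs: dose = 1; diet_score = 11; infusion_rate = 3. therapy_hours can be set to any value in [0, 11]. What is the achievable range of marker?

-158 to -59

Substituting into the serum_level equation gives serum_level = -3*therapy_hours - 18.
marker becomes -9*therapy_hours - 59.
Linear in therapy_hours, so extremes are at the endpoints: therapy_hours = 0 gives marker = -59; therapy_hours = 11 gives marker = -158.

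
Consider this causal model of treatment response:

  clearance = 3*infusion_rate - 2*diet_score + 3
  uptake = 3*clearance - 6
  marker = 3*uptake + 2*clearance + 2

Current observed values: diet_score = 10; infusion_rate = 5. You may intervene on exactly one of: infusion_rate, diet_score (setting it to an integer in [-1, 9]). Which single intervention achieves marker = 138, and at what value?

Intervening on infusion_rate: marker = 33*infusion_rate - 203. Reaching 138 requires infusion_rate = 31/3, not an integer.
Intervening on diet_score: with other inputs at their observed values, marker = -22*diet_score + 182. Solving for 138 gives diet_score = 2, within [-1, 9].

set diet_score = 2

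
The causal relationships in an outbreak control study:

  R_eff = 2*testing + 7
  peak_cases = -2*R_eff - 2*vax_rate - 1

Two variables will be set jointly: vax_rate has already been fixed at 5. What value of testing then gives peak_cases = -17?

testing = -2

With vax_rate held at 5:
Substituting into the peak_cases equation gives peak_cases = -4*testing - 25.
Solve -4*testing - 25 = -17: testing = (-17 + 25) / -4 = -2.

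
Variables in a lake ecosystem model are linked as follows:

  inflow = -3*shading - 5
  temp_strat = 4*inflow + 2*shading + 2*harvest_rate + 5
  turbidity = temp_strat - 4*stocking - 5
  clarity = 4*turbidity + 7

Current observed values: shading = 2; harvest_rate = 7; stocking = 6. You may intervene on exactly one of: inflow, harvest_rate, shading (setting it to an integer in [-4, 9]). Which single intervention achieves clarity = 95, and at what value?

Intervening on inflow: with other inputs at their observed values, clarity = 16*inflow - 17. Solving for 95 gives inflow = 7, within [-4, 9].
Intervening on harvest_rate: clarity = 8*harvest_rate - 249. Reaching 95 requires harvest_rate = 43, outside [-4, 9].
Intervening on shading: clarity = -40*shading - 113. Reaching 95 requires shading = -26/5, not an integer.

set inflow = 7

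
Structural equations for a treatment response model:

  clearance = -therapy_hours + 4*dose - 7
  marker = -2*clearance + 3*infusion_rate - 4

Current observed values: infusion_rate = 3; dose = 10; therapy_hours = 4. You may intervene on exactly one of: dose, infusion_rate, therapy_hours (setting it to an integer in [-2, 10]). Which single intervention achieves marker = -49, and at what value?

set therapy_hours = 6

Intervening on dose: marker = -8*dose + 27. Reaching -49 requires dose = 19/2, not an integer.
Intervening on infusion_rate: marker = 3*infusion_rate - 62. Reaching -49 requires infusion_rate = 13/3, not an integer.
Intervening on therapy_hours: with other inputs at their observed values, marker = 2*therapy_hours - 61. Solving for -49 gives therapy_hours = 6, within [-2, 10].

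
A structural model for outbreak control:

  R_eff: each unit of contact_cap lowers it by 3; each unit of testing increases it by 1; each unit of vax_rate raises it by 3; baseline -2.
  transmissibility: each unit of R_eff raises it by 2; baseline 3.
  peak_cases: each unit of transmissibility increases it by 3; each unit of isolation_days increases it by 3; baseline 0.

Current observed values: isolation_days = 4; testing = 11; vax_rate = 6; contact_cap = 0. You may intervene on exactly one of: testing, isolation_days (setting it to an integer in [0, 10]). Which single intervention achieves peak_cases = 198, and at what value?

set isolation_days = 9

Intervening on testing: peak_cases = 6*testing + 117. Reaching 198 requires testing = 27/2, not an integer.
Intervening on isolation_days: with other inputs at their observed values, peak_cases = 3*isolation_days + 171. Solving for 198 gives isolation_days = 9, within [0, 10].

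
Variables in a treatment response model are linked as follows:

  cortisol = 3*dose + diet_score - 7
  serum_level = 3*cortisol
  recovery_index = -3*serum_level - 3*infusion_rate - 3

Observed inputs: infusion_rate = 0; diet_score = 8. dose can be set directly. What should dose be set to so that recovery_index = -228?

Substituting into the cortisol equation gives cortisol = 3*dose + 1.
Substituting into the serum_level equation gives serum_level = 9*dose + 3.
Substituting into the recovery_index equation gives recovery_index = -27*dose - 12.
Solve -27*dose - 12 = -228: dose = (-228 + 12) / -27 = 8.

dose = 8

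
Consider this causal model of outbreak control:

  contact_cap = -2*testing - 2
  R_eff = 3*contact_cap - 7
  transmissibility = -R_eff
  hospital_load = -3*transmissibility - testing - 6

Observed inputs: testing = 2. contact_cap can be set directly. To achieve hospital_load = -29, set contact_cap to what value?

contact_cap = 0

Intervening on contact_cap fixes its value directly, overriding its dependence on testing.
Substituting into the transmissibility equation gives transmissibility = -3*contact_cap + 7.
Substituting into the hospital_load equation gives hospital_load = 9*contact_cap - 29.
Solve 9*contact_cap - 29 = -29: contact_cap = (-29 + 29) / 9 = 0.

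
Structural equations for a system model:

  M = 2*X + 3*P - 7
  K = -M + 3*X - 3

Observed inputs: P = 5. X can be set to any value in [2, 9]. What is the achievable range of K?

-9 to -2

Substituting into the M equation gives M = 2*X + 8.
K becomes X - 11.
Linear in X, so extremes are at the endpoints: X = 2 gives K = -9; X = 9 gives K = -2.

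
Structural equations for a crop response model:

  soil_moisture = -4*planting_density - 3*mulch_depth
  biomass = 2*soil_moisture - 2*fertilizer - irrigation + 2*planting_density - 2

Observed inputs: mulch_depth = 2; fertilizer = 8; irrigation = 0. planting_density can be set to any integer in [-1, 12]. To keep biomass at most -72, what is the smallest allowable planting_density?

planting_density = 7

Substituting into the soil_moisture equation gives soil_moisture = -4*planting_density - 6.
So biomass = -6*planting_density - 30.
Require -6*planting_density - 30 ≤ -72, so planting_density ≥ 7.
The smallest integer in [-1, 12] satisfying this is 7.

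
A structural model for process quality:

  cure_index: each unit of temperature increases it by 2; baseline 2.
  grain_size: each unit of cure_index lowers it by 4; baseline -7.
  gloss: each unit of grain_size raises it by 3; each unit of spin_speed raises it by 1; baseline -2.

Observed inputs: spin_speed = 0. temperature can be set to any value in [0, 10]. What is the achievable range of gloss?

Substituting into the grain_size equation gives grain_size = -8*temperature - 15.
gloss becomes -24*temperature - 47.
Linear in temperature, so extremes are at the endpoints: temperature = 0 gives gloss = -47; temperature = 10 gives gloss = -287.

-287 to -47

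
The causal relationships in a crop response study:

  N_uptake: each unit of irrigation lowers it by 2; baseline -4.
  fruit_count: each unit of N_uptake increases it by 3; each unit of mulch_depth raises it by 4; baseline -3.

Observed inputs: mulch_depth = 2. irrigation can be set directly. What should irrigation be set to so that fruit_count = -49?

irrigation = 7

Substituting into the fruit_count equation gives fruit_count = -6*irrigation - 7.
Solve -6*irrigation - 7 = -49: irrigation = (-49 + 7) / -6 = 7.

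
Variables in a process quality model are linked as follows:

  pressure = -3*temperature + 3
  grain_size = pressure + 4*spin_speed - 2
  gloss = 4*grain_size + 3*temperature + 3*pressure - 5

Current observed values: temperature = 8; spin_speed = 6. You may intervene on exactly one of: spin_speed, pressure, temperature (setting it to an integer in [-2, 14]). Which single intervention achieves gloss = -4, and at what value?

set temperature = 6

Intervening on spin_speed: gloss = 16*spin_speed - 136. Reaching -4 requires spin_speed = 33/4, not an integer.
Intervening on pressure: gloss = 7*pressure + 107. Reaching -4 requires pressure = -111/7, not an integer.
Intervening on temperature: with other inputs at their observed values, gloss = -18*temperature + 104. Solving for -4 gives temperature = 6, within [-2, 14].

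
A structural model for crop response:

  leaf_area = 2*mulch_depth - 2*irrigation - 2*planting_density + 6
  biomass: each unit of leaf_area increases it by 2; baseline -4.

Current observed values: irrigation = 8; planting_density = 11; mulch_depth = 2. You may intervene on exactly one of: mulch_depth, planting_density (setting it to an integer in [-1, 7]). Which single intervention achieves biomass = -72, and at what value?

Intervening on mulch_depth: with other inputs at their observed values, biomass = 4*mulch_depth - 68. Solving for -72 gives mulch_depth = -1, within [-1, 7].
Intervening on planting_density: biomass = -4*planting_density - 16. Reaching -72 requires planting_density = 14, outside [-1, 7].

set mulch_depth = -1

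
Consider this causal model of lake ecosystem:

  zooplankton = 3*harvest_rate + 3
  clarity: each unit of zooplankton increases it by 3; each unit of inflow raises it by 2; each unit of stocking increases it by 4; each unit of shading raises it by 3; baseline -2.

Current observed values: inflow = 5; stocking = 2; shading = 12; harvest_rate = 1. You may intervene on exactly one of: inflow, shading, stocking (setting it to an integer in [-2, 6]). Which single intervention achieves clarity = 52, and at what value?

Intervening on inflow: clarity = 2*inflow + 60. Reaching 52 requires inflow = -4, outside [-2, 6].
Intervening on shading: with other inputs at their observed values, clarity = 3*shading + 34. Solving for 52 gives shading = 6, within [-2, 6].
Intervening on stocking: clarity = 4*stocking + 62. Reaching 52 requires stocking = -5/2, not an integer.

set shading = 6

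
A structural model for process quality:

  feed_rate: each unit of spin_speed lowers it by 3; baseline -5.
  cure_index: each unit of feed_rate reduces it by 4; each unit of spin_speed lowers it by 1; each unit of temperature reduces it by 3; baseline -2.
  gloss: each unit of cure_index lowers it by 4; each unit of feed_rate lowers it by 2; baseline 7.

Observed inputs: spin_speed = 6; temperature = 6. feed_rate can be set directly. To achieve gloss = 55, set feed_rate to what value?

Intervening on feed_rate fixes its value directly, overriding its dependence on spin_speed.
Substituting into the cure_index equation gives cure_index = -4*feed_rate - 26.
Substituting into the gloss equation gives gloss = 14*feed_rate + 111.
Solve 14*feed_rate + 111 = 55: feed_rate = (55 - 111) / 14 = -4.

feed_rate = -4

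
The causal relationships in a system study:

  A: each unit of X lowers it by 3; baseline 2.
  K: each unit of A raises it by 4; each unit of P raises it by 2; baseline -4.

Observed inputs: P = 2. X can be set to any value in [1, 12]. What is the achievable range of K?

Substituting into the K equation gives K = -12*X + 8.
Linear in X, so extremes are at the endpoints: X = 1 gives K = -4; X = 12 gives K = -136.

-136 to -4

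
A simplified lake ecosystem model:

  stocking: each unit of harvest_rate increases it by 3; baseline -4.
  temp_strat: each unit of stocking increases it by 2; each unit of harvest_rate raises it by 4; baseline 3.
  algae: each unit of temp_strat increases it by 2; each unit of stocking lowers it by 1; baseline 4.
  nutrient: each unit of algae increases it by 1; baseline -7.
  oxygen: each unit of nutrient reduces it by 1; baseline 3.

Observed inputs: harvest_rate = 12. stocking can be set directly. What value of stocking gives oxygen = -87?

Intervening on stocking fixes its value directly, overriding its dependence on harvest_rate.
Substituting into the temp_strat equation gives temp_strat = 2*stocking + 51.
algae becomes 3*stocking + 106.
Substituting into the nutrient equation gives nutrient = 3*stocking + 99.
Substituting into the oxygen equation gives oxygen = -3*stocking - 96.
Solve -3*stocking - 96 = -87: stocking = (-87 + 96) / -3 = -3.

stocking = -3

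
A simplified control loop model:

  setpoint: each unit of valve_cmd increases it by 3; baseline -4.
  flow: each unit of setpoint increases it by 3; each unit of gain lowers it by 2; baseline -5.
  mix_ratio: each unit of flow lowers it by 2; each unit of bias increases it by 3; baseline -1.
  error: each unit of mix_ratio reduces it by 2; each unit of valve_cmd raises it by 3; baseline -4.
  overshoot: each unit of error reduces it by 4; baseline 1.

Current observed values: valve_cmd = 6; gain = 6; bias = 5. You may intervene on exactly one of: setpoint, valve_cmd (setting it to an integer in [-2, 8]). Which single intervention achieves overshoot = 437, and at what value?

Intervening on setpoint: overshoot = -48*setpoint + 329. Reaching 437 requires setpoint = -9/4, not an integer.
Intervening on valve_cmd: with other inputs at their observed values, overshoot = -156*valve_cmd + 593. Solving for 437 gives valve_cmd = 1, within [-2, 8].

set valve_cmd = 1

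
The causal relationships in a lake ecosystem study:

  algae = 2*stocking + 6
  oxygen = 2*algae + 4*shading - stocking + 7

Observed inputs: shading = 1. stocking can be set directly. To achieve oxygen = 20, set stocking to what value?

stocking = -1

Substituting into the oxygen equation gives oxygen = 3*stocking + 23.
Solve 3*stocking + 23 = 20: stocking = (20 - 23) / 3 = -1.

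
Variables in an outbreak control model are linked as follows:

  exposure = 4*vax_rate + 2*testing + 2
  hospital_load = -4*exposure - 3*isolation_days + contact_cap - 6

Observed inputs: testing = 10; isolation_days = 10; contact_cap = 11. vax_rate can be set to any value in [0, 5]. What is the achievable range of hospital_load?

Substituting into the exposure equation gives exposure = 4*vax_rate + 22.
Substituting into the hospital_load equation gives hospital_load = -16*vax_rate - 113.
Linear in vax_rate, so extremes are at the endpoints: vax_rate = 0 gives hospital_load = -113; vax_rate = 5 gives hospital_load = -193.

-193 to -113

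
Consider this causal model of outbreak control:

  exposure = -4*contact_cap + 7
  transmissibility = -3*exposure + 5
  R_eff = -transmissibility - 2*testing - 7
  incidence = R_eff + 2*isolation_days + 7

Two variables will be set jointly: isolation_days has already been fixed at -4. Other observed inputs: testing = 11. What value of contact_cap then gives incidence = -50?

contact_cap = 3

With isolation_days held at -4:
Substituting into the transmissibility equation gives transmissibility = 12*contact_cap - 16.
Substituting into the R_eff equation gives R_eff = -12*contact_cap - 13.
Substituting into the incidence equation gives incidence = -12*contact_cap - 14.
Solve -12*contact_cap - 14 = -50: contact_cap = (-50 + 14) / -12 = 3.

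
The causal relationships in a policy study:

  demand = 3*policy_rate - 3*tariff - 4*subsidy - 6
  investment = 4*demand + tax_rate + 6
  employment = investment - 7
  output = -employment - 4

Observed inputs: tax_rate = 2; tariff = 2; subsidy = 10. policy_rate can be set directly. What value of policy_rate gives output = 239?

Substituting into the demand equation gives demand = 3*policy_rate - 52.
investment becomes 12*policy_rate - 200.
This gives employment = 12*policy_rate - 207.
output becomes -12*policy_rate + 203.
Solve -12*policy_rate + 203 = 239: policy_rate = (239 - 203) / -12 = -3.

policy_rate = -3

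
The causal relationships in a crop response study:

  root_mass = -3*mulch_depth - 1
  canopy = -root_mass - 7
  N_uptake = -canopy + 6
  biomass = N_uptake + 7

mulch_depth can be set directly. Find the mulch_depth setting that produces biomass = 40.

mulch_depth = -7

Substituting into the canopy equation gives canopy = 3*mulch_depth - 6.
N_uptake becomes -3*mulch_depth + 12.
biomass becomes -3*mulch_depth + 19.
Solve -3*mulch_depth + 19 = 40: mulch_depth = (40 - 19) / -3 = -7.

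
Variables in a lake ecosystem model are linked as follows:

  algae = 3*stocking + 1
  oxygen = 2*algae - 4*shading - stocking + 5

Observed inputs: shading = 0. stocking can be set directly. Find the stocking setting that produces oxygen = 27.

stocking = 4

Substituting into the oxygen equation gives oxygen = 5*stocking + 7.
Solve 5*stocking + 7 = 27: stocking = (27 - 7) / 5 = 4.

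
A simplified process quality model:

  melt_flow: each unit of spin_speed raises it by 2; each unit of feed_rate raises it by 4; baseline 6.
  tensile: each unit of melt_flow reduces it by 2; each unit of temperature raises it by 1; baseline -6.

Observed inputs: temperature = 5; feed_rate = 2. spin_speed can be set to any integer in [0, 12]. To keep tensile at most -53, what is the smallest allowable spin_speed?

Substituting into the melt_flow equation gives melt_flow = 2*spin_speed + 14.
So tensile = -4*spin_speed - 29.
Require -4*spin_speed - 29 ≤ -53, so spin_speed ≥ 6.
The smallest integer in [0, 12] satisfying this is 6.

spin_speed = 6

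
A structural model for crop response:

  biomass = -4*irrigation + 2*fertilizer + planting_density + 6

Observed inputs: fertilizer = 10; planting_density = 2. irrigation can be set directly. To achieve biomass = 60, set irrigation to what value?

Substituting into the biomass equation gives biomass = -4*irrigation + 28.
Solve -4*irrigation + 28 = 60: irrigation = (60 - 28) / -4 = -8.

irrigation = -8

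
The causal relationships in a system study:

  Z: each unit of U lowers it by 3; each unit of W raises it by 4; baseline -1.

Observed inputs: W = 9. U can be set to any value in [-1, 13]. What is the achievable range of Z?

Substituting into the Z equation gives Z = -3*U + 35.
Linear in U, so extremes are at the endpoints: U = -1 gives Z = 38; U = 13 gives Z = -4.

-4 to 38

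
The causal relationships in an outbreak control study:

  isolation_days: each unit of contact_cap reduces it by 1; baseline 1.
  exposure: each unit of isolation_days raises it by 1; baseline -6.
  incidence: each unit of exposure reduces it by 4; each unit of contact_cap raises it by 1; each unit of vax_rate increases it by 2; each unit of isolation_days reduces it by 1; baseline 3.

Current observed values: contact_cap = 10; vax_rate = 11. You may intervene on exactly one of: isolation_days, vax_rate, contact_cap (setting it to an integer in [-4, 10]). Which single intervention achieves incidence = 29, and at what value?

Intervening on isolation_days: with other inputs at their observed values, incidence = -5*isolation_days + 59. Solving for 29 gives isolation_days = 6, within [-4, 10].
Intervening on vax_rate: incidence = 2*vax_rate + 82. Reaching 29 requires vax_rate = -53/2, not an integer.
Intervening on contact_cap: incidence = 6*contact_cap + 44. Reaching 29 requires contact_cap = -5/2, not an integer.

set isolation_days = 6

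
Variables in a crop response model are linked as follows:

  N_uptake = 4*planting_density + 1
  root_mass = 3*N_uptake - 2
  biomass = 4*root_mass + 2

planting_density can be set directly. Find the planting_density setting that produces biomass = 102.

Substituting into the root_mass equation gives root_mass = 12*planting_density + 1.
Substituting into the biomass equation gives biomass = 48*planting_density + 6.
Solve 48*planting_density + 6 = 102: planting_density = (102 - 6) / 48 = 2.

planting_density = 2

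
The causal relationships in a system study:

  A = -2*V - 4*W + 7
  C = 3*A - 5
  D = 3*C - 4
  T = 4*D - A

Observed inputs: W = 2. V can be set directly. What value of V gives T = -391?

V = 4

Substituting into the A equation gives A = -2*V - 1.
C becomes -6*V - 8.
So D = -18*V - 28.
Substituting into the T equation gives T = -70*V - 111.
Solve -70*V - 111 = -391: V = (-391 + 111) / -70 = 4.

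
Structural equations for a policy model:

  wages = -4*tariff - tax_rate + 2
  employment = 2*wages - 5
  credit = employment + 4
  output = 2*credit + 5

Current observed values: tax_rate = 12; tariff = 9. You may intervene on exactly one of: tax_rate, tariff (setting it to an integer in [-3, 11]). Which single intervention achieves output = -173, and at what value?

set tax_rate = 10

Intervening on tax_rate: with other inputs at their observed values, output = -4*tax_rate - 133. Solving for -173 gives tax_rate = 10, within [-3, 11].
Intervening on tariff: output = -16*tariff - 37. Reaching -173 requires tariff = 17/2, not an integer.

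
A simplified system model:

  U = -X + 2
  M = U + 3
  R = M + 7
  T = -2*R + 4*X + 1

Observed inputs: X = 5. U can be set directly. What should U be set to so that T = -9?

Intervening on U fixes its value directly, overriding its dependence on X.
Substituting into the R equation gives R = U + 10.
This gives T = -2*U + 1.
Solve -2*U + 1 = -9: U = (-9 - 1) / -2 = 5.

U = 5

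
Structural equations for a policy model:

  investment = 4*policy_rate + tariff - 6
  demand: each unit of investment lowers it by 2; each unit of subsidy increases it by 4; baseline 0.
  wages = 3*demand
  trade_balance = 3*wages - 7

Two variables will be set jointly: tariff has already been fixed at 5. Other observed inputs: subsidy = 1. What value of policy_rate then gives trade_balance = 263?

policy_rate = -3

With tariff held at 5:
Substituting into the investment equation gives investment = 4*policy_rate - 1.
Substituting into the demand equation gives demand = -8*policy_rate + 6.
wages becomes -24*policy_rate + 18.
Substituting into the trade_balance equation gives trade_balance = -72*policy_rate + 47.
Solve -72*policy_rate + 47 = 263: policy_rate = (263 - 47) / -72 = -3.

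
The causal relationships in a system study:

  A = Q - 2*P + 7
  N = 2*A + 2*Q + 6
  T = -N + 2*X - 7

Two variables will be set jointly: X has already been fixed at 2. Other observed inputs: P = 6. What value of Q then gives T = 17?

With X held at 2:
Substituting into the A equation gives A = Q - 5.
N becomes 4*Q - 4.
T becomes -4*Q + 1.
Solve -4*Q + 1 = 17: Q = (17 - 1) / -4 = -4.

Q = -4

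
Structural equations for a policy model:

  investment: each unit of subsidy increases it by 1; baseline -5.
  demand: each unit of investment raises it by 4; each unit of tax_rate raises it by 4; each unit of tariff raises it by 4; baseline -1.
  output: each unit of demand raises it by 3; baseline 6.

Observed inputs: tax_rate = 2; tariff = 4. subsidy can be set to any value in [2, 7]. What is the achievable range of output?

Substituting into the demand equation gives demand = 4*subsidy + 3.
This gives output = 12*subsidy + 15.
Linear in subsidy, so extremes are at the endpoints: subsidy = 2 gives output = 39; subsidy = 7 gives output = 99.

39 to 99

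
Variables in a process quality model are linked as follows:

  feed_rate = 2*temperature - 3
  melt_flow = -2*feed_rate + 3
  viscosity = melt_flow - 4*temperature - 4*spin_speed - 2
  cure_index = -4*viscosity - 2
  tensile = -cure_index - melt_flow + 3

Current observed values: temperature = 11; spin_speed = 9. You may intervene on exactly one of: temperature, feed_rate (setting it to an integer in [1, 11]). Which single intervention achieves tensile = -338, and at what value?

Intervening on temperature: tensile = -28*temperature - 120. Reaching -338 requires temperature = 109/14, not an integer.
Intervening on feed_rate: with other inputs at their observed values, tensile = -6*feed_rate - 314. Solving for -338 gives feed_rate = 4, within [1, 11].

set feed_rate = 4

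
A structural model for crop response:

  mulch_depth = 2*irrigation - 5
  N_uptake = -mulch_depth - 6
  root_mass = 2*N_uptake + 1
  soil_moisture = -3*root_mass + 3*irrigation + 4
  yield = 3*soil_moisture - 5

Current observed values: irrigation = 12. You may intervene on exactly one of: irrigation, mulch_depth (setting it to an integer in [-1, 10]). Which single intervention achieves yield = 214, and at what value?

set mulch_depth = 0

Intervening on irrigation: yield = 45*irrigation + 16. Reaching 214 requires irrigation = 22/5, not an integer.
Intervening on mulch_depth: with other inputs at their observed values, yield = 18*mulch_depth + 214. Solving for 214 gives mulch_depth = 0, within [-1, 10].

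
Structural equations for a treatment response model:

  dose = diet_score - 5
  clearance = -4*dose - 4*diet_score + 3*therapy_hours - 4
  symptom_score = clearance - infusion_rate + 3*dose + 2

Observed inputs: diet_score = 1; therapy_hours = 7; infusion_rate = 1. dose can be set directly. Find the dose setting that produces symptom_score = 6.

dose = 8

Intervening on dose fixes its value directly, overriding its dependence on diet_score.
Substituting into the clearance equation gives clearance = -4*dose + 13.
symptom_score becomes -dose + 14.
Solve -dose + 14 = 6: dose = (6 - 14) / -1 = 8.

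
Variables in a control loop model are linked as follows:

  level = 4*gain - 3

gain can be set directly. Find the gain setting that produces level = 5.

gain = 2

Solve 4*gain - 3 = 5: gain = (5 + 3) / 4 = 2.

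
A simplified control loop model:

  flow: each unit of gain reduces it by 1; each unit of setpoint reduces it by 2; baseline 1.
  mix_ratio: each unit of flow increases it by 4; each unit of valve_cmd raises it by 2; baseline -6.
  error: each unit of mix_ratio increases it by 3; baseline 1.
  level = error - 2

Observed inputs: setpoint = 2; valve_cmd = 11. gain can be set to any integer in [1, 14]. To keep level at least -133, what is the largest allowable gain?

Substituting into the flow equation gives flow = -gain - 3.
Substituting into the mix_ratio equation gives mix_ratio = -4*gain + 4.
Substituting into the error equation gives error = -12*gain + 13.
Substituting into the level equation gives level = -12*gain + 11.
Require -12*gain + 11 ≥ -133, so gain ≤ 12.
The largest integer in [1, 14] satisfying this is 12.

gain = 12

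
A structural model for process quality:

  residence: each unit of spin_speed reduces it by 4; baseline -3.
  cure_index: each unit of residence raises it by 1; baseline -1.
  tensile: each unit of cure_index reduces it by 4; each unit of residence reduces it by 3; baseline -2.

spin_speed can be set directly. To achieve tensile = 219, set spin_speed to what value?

spin_speed = 7

Substituting into the cure_index equation gives cure_index = -4*spin_speed - 4.
tensile becomes 28*spin_speed + 23.
Solve 28*spin_speed + 23 = 219: spin_speed = (219 - 23) / 28 = 7.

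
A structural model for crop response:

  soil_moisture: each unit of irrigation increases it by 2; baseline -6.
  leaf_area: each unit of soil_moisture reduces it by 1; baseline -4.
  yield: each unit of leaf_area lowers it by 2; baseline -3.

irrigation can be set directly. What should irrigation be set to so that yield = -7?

Substituting into the leaf_area equation gives leaf_area = -2*irrigation + 2.
Substituting into the yield equation gives yield = 4*irrigation - 7.
Solve 4*irrigation - 7 = -7: irrigation = (-7 + 7) / 4 = 0.

irrigation = 0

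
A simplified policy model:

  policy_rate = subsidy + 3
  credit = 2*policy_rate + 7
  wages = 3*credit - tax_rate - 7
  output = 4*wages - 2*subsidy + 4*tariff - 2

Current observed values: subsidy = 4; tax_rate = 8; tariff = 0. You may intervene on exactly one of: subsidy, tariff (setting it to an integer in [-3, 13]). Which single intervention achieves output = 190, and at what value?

set tariff = 2

Intervening on subsidy: output = 22*subsidy + 94. Reaching 190 requires subsidy = 48/11, not an integer.
Intervening on tariff: with other inputs at their observed values, output = 4*tariff + 182. Solving for 190 gives tariff = 2, within [-3, 13].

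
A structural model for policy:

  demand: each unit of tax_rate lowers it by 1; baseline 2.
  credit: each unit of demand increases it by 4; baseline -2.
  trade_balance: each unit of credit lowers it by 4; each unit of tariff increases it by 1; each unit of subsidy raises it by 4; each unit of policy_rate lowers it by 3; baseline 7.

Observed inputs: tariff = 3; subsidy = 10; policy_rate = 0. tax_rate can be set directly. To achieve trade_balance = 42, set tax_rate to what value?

Substituting into the credit equation gives credit = -4*tax_rate + 6.
Substituting into the trade_balance equation gives trade_balance = 16*tax_rate + 26.
Solve 16*tax_rate + 26 = 42: tax_rate = (42 - 26) / 16 = 1.

tax_rate = 1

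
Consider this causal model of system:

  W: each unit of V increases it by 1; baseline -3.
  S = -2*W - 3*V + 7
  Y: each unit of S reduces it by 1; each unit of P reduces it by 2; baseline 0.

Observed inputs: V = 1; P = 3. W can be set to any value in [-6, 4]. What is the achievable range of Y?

Intervening on W fixes its value directly, overriding its dependence on V.
Substituting into the S equation gives S = -2*W + 4.
Substituting into the Y equation gives Y = 2*W - 10.
Linear in W, so extremes are at the endpoints: W = -6 gives Y = -22; W = 4 gives Y = -2.

-22 to -2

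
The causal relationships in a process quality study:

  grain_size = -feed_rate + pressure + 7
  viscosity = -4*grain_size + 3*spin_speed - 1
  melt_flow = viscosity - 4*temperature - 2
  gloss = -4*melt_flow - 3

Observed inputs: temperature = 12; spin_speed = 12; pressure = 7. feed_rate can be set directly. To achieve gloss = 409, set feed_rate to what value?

Substituting into the grain_size equation gives grain_size = -feed_rate + 14.
Substituting into the viscosity equation gives viscosity = 4*feed_rate - 21.
Substituting into the melt_flow equation gives melt_flow = 4*feed_rate - 71.
Substituting into the gloss equation gives gloss = -16*feed_rate + 281.
Solve -16*feed_rate + 281 = 409: feed_rate = (409 - 281) / -16 = -8.

feed_rate = -8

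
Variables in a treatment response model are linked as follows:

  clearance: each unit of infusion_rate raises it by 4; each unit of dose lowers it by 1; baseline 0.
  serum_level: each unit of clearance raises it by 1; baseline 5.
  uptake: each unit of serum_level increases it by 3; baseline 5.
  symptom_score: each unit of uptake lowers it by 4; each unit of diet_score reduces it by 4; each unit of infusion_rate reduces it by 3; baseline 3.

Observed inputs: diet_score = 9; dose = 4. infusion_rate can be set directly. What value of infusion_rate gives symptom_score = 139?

Substituting into the clearance equation gives clearance = 4*infusion_rate - 4.
This gives serum_level = 4*infusion_rate + 1.
Substituting into the uptake equation gives uptake = 12*infusion_rate + 8.
Substituting into the symptom_score equation gives symptom_score = -51*infusion_rate - 65.
Solve -51*infusion_rate - 65 = 139: infusion_rate = (139 + 65) / -51 = -4.

infusion_rate = -4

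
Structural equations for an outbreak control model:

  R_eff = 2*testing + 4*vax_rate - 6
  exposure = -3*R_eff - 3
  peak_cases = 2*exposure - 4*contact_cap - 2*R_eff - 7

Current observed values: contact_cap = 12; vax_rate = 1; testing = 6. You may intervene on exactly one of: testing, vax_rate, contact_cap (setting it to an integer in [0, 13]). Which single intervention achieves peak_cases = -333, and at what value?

Intervening on testing: peak_cases = -16*testing - 45. Reaching -333 requires testing = 18, outside [0, 13].
Intervening on vax_rate: with other inputs at their observed values, peak_cases = -32*vax_rate - 109. Solving for -333 gives vax_rate = 7, within [0, 13].
Intervening on contact_cap: peak_cases = -4*contact_cap - 93. Reaching -333 requires contact_cap = 60, outside [0, 13].

set vax_rate = 7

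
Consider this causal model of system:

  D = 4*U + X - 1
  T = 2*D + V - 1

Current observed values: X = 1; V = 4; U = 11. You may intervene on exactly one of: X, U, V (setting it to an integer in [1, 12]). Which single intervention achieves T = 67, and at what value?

Intervening on X: T = 2*X + 89. Reaching 67 requires X = -11, outside [1, 12].
Intervening on U: with other inputs at their observed values, T = 8*U + 3. Solving for 67 gives U = 8, within [1, 12].
Intervening on V: T = V + 87. Reaching 67 requires V = -20, outside [1, 12].

set U = 8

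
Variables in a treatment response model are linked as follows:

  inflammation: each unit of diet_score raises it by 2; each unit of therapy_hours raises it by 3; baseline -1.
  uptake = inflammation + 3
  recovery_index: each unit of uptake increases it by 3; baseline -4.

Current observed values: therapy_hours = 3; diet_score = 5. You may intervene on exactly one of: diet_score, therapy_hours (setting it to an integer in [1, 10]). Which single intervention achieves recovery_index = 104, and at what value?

Intervening on diet_score: recovery_index = 6*diet_score + 29. Reaching 104 requires diet_score = 25/2, not an integer.
Intervening on therapy_hours: with other inputs at their observed values, recovery_index = 9*therapy_hours + 32. Solving for 104 gives therapy_hours = 8, within [1, 10].

set therapy_hours = 8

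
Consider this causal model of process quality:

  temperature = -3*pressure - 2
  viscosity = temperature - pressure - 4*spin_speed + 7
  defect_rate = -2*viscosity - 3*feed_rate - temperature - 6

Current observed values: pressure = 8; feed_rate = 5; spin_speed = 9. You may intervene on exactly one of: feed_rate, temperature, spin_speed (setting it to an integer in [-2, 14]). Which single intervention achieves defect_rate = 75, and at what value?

set spin_speed = 2

Intervening on feed_rate: defect_rate = -3*feed_rate + 146. Reaching 75 requires feed_rate = 71/3, not an integer.
Intervening on temperature: defect_rate = -3*temperature + 53. Reaching 75 requires temperature = -22/3, not an integer.
Intervening on spin_speed: with other inputs at their observed values, defect_rate = 8*spin_speed + 59. Solving for 75 gives spin_speed = 2, within [-2, 14].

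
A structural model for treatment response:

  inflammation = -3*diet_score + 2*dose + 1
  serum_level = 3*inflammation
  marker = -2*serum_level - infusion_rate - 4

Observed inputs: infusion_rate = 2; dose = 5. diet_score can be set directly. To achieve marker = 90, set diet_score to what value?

Substituting into the inflammation equation gives inflammation = -3*diet_score + 11.
This gives serum_level = -9*diet_score + 33.
So marker = 18*diet_score - 72.
Solve 18*diet_score - 72 = 90: diet_score = (90 + 72) / 18 = 9.

diet_score = 9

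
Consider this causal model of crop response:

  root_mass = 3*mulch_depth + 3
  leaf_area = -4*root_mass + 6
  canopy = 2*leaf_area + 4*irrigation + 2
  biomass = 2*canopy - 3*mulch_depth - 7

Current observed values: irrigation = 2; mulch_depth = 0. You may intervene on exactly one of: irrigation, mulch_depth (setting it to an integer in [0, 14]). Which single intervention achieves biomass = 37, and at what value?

Intervening on irrigation: with other inputs at their observed values, biomass = 8*irrigation - 27. Solving for 37 gives irrigation = 8, within [0, 14].
Intervening on mulch_depth: biomass = -51*mulch_depth - 11. Reaching 37 requires mulch_depth = -16/17, not an integer.

set irrigation = 8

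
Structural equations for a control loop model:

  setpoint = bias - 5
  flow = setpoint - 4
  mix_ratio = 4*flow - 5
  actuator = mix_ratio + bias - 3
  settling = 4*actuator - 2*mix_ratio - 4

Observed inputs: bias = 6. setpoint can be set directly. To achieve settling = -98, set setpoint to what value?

setpoint = -8

Intervening on setpoint fixes its value directly, overriding its dependence on bias.
Substituting into the mix_ratio equation gives mix_ratio = 4*setpoint - 21.
Substituting into the actuator equation gives actuator = 4*setpoint - 18.
So settling = 8*setpoint - 34.
Solve 8*setpoint - 34 = -98: setpoint = (-98 + 34) / 8 = -8.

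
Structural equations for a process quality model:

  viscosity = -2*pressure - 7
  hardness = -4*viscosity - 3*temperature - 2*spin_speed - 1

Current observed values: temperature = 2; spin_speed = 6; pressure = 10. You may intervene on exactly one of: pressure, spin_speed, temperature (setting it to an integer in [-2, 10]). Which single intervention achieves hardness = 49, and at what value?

set pressure = 5

Intervening on pressure: with other inputs at their observed values, hardness = 8*pressure + 9. Solving for 49 gives pressure = 5, within [-2, 10].
Intervening on spin_speed: hardness = -2*spin_speed + 101. Reaching 49 requires spin_speed = 26, outside [-2, 10].
Intervening on temperature: hardness = -3*temperature + 95. Reaching 49 requires temperature = 46/3, not an integer.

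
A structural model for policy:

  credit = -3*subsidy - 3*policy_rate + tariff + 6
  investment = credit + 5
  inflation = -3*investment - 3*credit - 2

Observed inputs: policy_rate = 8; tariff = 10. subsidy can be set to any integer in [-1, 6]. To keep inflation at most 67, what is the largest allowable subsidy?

subsidy = 2

Substituting into the credit equation gives credit = -3*subsidy - 8.
Substituting into the investment equation gives investment = -3*subsidy - 3.
So inflation = 18*subsidy + 31.
Require 18*subsidy + 31 ≤ 67, so subsidy ≤ 2.
The largest integer in [-1, 6] satisfying this is 2.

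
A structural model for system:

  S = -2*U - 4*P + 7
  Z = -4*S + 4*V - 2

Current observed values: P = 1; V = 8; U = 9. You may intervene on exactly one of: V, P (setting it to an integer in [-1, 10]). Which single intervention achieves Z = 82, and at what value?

Intervening on V: with other inputs at their observed values, Z = 4*V + 58. Solving for 82 gives V = 6, within [-1, 10].
Intervening on P: Z = 16*P + 74. Reaching 82 requires P = 1/2, not an integer.

set V = 6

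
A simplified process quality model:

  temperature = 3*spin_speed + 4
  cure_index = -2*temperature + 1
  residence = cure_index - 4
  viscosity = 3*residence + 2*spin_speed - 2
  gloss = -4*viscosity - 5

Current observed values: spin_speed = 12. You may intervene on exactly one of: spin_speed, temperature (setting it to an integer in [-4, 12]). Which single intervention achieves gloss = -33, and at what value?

Intervening on spin_speed: gloss = 64*spin_speed + 135. Reaching -33 requires spin_speed = -21/8, not an integer.
Intervening on temperature: with other inputs at their observed values, gloss = 24*temperature - 57. Solving for -33 gives temperature = 1, within [-4, 12].

set temperature = 1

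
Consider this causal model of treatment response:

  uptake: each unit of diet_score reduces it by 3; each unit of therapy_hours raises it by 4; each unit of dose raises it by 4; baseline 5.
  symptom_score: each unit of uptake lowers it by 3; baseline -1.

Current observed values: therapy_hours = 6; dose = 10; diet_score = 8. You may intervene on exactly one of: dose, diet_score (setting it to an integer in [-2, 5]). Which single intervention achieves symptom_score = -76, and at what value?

Intervening on dose: with other inputs at their observed values, symptom_score = -12*dose - 16. Solving for -76 gives dose = 5, within [-2, 5].
Intervening on diet_score: symptom_score = 9*diet_score - 208. Reaching -76 requires diet_score = 44/3, not an integer.

set dose = 5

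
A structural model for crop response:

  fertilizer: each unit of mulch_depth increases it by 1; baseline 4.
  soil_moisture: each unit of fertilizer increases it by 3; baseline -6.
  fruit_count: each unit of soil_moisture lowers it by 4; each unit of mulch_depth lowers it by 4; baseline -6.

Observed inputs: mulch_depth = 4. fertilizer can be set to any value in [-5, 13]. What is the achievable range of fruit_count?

Intervening on fertilizer fixes its value directly, overriding its dependence on mulch_depth.
Substituting into the fruit_count equation gives fruit_count = -12*fertilizer + 2.
Linear in fertilizer, so extremes are at the endpoints: fertilizer = -5 gives fruit_count = 62; fertilizer = 13 gives fruit_count = -154.

-154 to 62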